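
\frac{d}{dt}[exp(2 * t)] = 2*exp(2*t)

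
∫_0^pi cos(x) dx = 0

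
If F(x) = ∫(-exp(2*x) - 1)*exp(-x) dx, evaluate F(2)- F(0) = -exp(2) + exp(-2)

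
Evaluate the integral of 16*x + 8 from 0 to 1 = 16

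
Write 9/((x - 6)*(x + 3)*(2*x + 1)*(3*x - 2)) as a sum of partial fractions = -243/(1232*(3*x - 2)) + 72/(455*(2*x + 1)) - 1/(55*(x + 3)) + 1/(208*(x - 6))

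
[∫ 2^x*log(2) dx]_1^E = -2 + 2^E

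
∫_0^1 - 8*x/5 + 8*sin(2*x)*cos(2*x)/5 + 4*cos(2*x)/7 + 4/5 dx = 2*(5 + 7*sin(2))*sin(2)/35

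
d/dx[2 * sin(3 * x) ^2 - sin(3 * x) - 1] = 6*sin(6*x) - 3*cos(3*x)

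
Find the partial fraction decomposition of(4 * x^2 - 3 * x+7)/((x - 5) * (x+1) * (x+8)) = 41/(13*(x + 8)) - 1/(3*(x + 1)) + 46/(39*(x - 5))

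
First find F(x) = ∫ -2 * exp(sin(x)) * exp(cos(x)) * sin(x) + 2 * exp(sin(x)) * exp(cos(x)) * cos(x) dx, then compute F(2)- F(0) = -2*E + 2*exp(cos(2) + sin(2))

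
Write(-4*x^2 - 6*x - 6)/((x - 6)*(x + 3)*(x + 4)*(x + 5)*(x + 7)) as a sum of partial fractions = -20/(39*(x + 7)) + 19/(11*(x + 5)) - 23/(15*(x + 4)) + 1/(3*(x + 3)) - 31/(2145*(x - 6))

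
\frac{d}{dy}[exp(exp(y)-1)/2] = exp(y + exp(y) - 1)/2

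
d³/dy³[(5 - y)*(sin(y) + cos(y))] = -y*sin(y) + y*cos(y) + 8*sin(y) - 2*cos(y)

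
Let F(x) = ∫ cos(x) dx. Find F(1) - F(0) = sin(1)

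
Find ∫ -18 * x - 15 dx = -9*x^2 - 15*x + C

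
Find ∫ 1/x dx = log(3*x) + C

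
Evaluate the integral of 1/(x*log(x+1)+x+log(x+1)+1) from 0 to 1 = log(log(2) + 1)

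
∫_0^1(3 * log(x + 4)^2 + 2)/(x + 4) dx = -2*log(4) - log(4)^3 + 2*log(5) + log(5)^3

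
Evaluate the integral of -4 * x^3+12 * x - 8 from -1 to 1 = -16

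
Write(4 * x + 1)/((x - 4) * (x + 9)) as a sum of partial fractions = 35/(13*(x + 9)) + 17/(13*(x - 4))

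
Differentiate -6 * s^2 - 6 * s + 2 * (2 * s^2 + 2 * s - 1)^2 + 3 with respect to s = 32*s^3 + 48*s^2 - 12*s - 14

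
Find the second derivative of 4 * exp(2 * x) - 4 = 16*exp(2*x)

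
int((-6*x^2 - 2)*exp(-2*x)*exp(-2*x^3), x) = exp(-2*x*(x^2 + 1)) + C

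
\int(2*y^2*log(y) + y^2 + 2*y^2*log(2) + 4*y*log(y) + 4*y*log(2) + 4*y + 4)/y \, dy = (y + 2)^2*log(2*y) + C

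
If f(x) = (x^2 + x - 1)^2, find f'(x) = 4*x^3 + 6*x^2 - 2*x - 2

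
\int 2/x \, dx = 2*log(-3*x) + C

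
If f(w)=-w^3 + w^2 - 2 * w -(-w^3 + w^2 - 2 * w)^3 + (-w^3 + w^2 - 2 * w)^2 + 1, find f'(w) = 9*w^8 - 24*w^7 + 63*w^6 - 72*w^5 + 80*w^4 - 28*w^3 + 9*w^2 + 10*w - 2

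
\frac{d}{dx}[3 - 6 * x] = -6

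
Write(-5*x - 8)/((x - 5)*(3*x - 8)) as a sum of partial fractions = 64/(7*(3*x - 8)) - 33/(7*(x - 5))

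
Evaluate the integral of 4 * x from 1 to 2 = 6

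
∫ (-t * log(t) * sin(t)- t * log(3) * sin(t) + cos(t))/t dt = log(3*t)*cos(t) + C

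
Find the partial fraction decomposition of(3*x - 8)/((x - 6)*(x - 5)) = -7/(x - 5) + 10/(x - 6)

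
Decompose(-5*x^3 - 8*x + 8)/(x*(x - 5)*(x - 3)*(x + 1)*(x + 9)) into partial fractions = 3725/(12096*(x + 9)) - 7/(64*(x + 1)) + 151/(288*(x - 3)) - 219/(280*(x - 5)) + 8/(135*x)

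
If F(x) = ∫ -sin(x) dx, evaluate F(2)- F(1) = -cos(1) + cos(2)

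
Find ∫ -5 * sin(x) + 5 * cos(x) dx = 5*sqrt(2)*sin(x + pi/4) + C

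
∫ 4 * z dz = 2*z^2 + C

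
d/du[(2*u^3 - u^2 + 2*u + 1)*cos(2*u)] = -4*u^3*sin(2*u) + 2*u^2*sin(2*u) + 6*u^2*cos(2*u) - 4*u*sin(2*u) - 2*u*cos(2*u) - 2*sin(2*u) + 2*cos(2*u)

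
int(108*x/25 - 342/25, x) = 54*x^2/25 - 342*x/25 + C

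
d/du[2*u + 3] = 2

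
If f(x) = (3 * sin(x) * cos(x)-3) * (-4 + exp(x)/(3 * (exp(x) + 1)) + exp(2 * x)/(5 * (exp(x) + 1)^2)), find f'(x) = (-52*exp(3*x)*cos(2*x) + 11*exp(2*x)*sin(2*x)/2 - 167*exp(2*x)*cos(2*x) - 11*exp(2*x) + 5*exp(x)*sin(2*x)/2 - 175*exp(x)*cos(2*x) - 5*exp(x) - 60*cos(2*x))/(5*exp(3*x) + 15*exp(2*x) + 15*exp(x) + 5)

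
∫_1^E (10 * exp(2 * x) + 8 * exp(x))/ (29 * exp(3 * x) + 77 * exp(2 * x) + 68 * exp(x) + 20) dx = -log(1 + (E/(2*(1 + E)) + 2)^2) + log(1 + (exp(E)/(2*(1 + exp(E))) + 2)^2)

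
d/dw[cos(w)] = -sin(w)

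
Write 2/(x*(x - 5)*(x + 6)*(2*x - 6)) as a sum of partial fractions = -1/(594*(x + 6)) - 1/(54*(x - 3)) + 1/(110*(x - 5)) + 1/(90*x)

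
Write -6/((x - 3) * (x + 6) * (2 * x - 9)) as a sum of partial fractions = -8/(21*(2*x - 9)) - 2/(63*(x + 6)) + 2/(9*(x - 3))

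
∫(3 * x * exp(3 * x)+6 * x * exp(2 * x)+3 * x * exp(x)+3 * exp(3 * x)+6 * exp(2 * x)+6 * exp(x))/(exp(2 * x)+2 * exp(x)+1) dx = 3*(x*(exp(x) + 1) + 1)*exp(x)/(exp(x) + 1) + C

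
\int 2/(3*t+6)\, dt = 2*log(t + 2)/3 + C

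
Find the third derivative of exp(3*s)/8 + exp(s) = 27*exp(3*s)/8 + exp(s)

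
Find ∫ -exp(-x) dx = exp(-x) + C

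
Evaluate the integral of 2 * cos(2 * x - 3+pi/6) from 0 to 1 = cos(1 + pi/3) - cos(pi/3 + 3)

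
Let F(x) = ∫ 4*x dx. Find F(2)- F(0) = 8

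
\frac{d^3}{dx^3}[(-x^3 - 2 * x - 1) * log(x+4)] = (-6*x^3*log(x + 4) - 11*x^3 - 72*x^2*log(x + 4) - 108*x^2 - 288*x*log(x + 4) - 286*x - 384*log(x + 4) + 22)/(x^3 + 12*x^2 + 48*x + 64)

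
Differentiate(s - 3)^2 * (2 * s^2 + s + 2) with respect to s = 8*s^3 - 33*s^2 + 28*s - 3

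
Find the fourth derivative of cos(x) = cos(x)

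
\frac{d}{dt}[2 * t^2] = 4*t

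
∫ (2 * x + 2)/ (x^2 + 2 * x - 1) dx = log(3*(x + 1)^2 - 6) + C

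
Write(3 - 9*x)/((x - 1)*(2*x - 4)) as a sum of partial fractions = 3/(x - 1) - 15/(2*(x - 2))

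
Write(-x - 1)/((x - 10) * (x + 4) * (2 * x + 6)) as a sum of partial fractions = 3/(28*(x + 4)) - 1/(13*(x + 3)) - 11/(364*(x - 10))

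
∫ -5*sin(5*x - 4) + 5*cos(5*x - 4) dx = sqrt(2)*cos(-5*x + pi/4 + 4) + C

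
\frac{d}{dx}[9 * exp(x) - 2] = 9*exp(x)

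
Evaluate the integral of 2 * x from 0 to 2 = 4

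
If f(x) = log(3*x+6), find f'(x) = 1/(x + 2)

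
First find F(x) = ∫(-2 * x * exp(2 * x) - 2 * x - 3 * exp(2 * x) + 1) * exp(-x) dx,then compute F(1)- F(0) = -3*E + 3*exp(-1)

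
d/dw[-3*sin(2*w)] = -6*cos(2*w)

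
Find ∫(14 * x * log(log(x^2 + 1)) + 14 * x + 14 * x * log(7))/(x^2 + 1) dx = 7*log(x^2 + 1)*log(7*log(x^2 + 1)) + C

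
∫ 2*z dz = z^2 + C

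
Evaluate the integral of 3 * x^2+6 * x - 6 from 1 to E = 10 + (-4 - E)*(-exp(2) + 2 + E)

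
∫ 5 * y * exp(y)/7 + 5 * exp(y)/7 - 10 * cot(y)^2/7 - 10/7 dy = 5*y*exp(y)/7 + 10/(7*tan(y)) + C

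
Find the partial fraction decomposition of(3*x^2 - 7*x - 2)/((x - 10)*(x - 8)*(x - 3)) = 4/(35*(x - 3)) - 67/(5*(x - 8)) + 114/(7*(x - 10))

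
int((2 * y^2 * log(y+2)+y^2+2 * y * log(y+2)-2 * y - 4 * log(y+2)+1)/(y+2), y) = (y - 1)^2*log(y + 2) + C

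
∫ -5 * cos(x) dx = -5*sin(x) + C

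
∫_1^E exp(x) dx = -E + exp(E)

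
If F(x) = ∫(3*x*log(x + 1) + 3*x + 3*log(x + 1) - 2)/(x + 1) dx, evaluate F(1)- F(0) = log(2)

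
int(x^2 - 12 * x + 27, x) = x^3/3 - 6*x^2 + 27*x + C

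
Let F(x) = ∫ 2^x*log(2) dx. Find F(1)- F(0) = 1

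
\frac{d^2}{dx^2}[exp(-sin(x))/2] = (sin(x) + cos(x)^2)*exp(-sin(x))/2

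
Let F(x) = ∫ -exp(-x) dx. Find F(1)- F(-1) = -E + exp(-1)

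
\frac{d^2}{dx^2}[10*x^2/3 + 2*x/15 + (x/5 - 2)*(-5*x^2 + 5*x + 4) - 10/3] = 86/3 - 6*x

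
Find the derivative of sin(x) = cos(x)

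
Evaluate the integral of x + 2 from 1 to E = -9/2 + (2 + E)^2/2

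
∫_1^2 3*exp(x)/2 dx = -3*E/2 + 3*exp(2)/2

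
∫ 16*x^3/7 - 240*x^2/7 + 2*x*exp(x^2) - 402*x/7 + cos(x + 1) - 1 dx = -(-x^2 + 21*x + 28)*(4*x^2 + 4*x - 5)/7 + exp(x^2) + sin(x + 1) + C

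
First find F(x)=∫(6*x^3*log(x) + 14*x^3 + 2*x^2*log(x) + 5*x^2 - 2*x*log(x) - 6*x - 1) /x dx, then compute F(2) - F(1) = 15*log(2) + 30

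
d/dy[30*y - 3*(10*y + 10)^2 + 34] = -600*y - 570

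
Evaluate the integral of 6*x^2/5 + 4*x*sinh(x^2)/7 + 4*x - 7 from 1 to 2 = -2*cosh(1)/7 + 9/5 + 2*cosh(4)/7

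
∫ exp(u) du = exp(u) + C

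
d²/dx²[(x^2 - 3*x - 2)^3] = 30*x^4 - 180*x^3 + 252*x^2 + 54*x - 84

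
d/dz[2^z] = 2^z*log(2)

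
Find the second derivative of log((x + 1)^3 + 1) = (-3*x^4 - 12*x^3 - 18*x^2 - 6*x + 3)/(x^6 + 6*x^5 + 15*x^4 + 22*x^3 + 21*x^2 + 12*x + 4)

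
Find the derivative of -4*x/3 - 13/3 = -4/3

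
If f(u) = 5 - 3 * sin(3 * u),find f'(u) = -9*cos(3*u)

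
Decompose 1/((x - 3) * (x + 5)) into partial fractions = -1/(8*(x + 5)) + 1/(8*(x - 3))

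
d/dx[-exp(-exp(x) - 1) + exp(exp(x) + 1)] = (exp(x) + exp(x + 2*exp(x) + 2))*exp(-exp(x) - 1)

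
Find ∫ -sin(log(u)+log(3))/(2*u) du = cos(log(3*u))/2 + C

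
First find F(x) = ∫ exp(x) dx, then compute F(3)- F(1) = -E + exp(3)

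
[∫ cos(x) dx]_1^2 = -sin(1) + sin(2)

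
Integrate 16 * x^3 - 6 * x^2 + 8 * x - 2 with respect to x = 4*x^4 - 2*x^3 + 4*x^2 - 2*x + C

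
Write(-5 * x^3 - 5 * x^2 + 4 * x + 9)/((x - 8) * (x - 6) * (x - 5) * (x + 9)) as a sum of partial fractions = -9/(10*(x + 9)) - 103/(6*(x - 5)) + 409/(10*(x - 6)) - 167/(6*(x - 8))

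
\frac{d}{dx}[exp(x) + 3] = exp(x)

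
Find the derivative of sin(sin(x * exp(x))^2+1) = 2*(x + 1)*exp(x)*sin(x*exp(x))*cos(x*exp(x))*cos(sin(x*exp(x))^2 + 1)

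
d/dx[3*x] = 3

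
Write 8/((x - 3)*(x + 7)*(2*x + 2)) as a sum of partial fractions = 1/(15*(x + 7)) - 1/(6*(x + 1)) + 1/(10*(x - 3))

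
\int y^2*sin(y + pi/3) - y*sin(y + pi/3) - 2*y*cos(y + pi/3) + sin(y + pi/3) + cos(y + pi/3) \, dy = (-y^2 + y - 1)*cos(y + pi/3) + C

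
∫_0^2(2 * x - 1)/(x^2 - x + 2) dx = log(2)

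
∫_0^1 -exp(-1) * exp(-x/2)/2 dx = -exp(-1) + exp(-3/2)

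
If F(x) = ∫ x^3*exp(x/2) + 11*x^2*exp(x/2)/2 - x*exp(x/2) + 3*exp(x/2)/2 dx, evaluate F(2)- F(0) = 1 + 15*E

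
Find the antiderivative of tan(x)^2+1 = tan(x) + C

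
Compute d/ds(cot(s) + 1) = -1/sin(s)^2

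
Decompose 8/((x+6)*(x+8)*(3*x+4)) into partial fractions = 9/(35*(3*x + 4)) + 1/(5*(x + 8)) - 2/(7*(x + 6))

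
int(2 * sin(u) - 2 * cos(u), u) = -2*sqrt(2)*sin(u + pi/4) + C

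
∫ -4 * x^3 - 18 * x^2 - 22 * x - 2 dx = -x^4 - 6*x^3 - 11*x^2 - 2*x + C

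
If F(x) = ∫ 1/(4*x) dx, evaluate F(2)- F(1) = log(2)/4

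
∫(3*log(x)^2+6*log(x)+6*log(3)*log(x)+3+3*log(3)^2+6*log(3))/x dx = (log(3*x) + 1)^3 + C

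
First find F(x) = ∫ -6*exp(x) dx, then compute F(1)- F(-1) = -6*E + 6*exp(-1)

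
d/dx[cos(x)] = -sin(x)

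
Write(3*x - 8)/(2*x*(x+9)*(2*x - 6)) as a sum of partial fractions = -35/(432*(x + 9)) + 1/(144*(x - 3)) + 2/(27*x)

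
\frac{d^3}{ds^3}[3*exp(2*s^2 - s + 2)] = 192*s^3*exp(2*s^2 - s + 2) - 144*s^2*exp(2*s^2 - s + 2) + 180*s*exp(2*s^2 - s + 2) - 39*exp(2*s^2 - s + 2)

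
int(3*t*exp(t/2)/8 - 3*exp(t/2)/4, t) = 3*(t - 4)*exp(t/2)/4 + C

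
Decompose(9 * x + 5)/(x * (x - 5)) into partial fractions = 10/(x - 5) - 1/x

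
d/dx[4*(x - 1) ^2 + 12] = 8*x - 8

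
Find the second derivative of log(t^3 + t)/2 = (-3*t^4 - 1)/(2*t^6 + 4*t^4 + 2*t^2)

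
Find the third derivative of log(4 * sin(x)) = 2*cos(x)/sin(x)^3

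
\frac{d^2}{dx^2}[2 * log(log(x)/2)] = (-2*log(x) - 2)/(x^2*log(x)^2)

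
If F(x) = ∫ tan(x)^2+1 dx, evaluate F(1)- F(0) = tan(1)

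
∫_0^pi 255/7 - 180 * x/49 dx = -10*(-3 + 3*pi/7)^2 + 75*pi/7 + 90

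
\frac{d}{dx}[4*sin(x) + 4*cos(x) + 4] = -4*sin(x) + 4*cos(x)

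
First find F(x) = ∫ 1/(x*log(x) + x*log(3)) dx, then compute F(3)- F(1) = log(2)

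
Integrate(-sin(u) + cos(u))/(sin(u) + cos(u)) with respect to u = log(sin(u + pi/4)) + C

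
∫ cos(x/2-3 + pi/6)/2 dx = sin(x/2 - 3 + pi/6) + C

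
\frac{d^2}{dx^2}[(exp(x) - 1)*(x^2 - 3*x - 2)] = x^2*exp(x) + x*exp(x) - 6*exp(x) - 2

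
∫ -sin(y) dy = cos(y) + C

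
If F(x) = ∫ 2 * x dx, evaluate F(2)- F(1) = 3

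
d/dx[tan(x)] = cos(x)^(-2)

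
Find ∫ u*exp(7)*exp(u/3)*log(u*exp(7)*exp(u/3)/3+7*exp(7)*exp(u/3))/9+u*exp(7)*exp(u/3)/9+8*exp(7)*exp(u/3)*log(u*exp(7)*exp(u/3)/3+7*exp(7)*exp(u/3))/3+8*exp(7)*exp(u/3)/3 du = (u + 21)*exp(u/3 + 7)*log((u + 21)*exp(u/3 + 7)/3)/3 + C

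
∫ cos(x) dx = sin(x) + C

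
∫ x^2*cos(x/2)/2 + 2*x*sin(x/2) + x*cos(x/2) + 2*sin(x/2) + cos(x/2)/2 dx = (x + 1)^2*sin(x/2) + C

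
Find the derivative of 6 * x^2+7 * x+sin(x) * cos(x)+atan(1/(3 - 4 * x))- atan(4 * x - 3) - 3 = 12*x + cos(2*x) + 7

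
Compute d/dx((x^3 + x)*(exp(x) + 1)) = x^3*exp(x) + 3*x^2*exp(x) + 3*x^2 + x*exp(x) + exp(x) + 1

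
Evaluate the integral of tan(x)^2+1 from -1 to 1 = 2*tan(1)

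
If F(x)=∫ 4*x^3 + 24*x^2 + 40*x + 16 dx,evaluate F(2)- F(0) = 192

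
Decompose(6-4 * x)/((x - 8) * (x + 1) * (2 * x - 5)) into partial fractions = 16/(77*(2*x - 5)) + 10/(63*(x + 1)) - 26/(99*(x - 8))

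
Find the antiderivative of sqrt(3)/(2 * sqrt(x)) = sqrt(3)*sqrt(x) + C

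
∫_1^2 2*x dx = 3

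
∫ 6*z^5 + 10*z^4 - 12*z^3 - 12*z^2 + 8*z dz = z^6 + 2*z^5 - 3*z^4 - 4*z^3 + 4*z^2 + C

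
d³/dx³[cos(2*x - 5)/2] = 4*sin(2*x - 5)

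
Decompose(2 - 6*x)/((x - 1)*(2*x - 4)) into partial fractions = 2/(x - 1) - 5/(x - 2)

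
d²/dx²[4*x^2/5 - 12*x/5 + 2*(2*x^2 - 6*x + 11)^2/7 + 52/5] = 96*x^2/7 - 288*x/7 + 1656/35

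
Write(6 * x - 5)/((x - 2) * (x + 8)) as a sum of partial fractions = 53/(10*(x + 8)) + 7/(10*(x - 2))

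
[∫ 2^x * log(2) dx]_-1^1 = 3/2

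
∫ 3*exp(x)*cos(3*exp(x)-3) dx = sin(3*exp(x) - 3) + C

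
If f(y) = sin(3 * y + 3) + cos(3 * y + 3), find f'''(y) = -27*sqrt(2)*cos(3*y + pi/4 + 3)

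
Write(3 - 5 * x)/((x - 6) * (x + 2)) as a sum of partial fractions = -13/(8*(x + 2)) - 27/(8*(x - 6))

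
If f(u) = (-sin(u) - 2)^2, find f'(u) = 2*(sin(u) + 2)*cos(u)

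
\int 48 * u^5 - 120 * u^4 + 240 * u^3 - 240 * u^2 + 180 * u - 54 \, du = 8*u^6 - 24*u^5 + 60*u^4 - 80*u^3 + 90*u^2 - 54*u + C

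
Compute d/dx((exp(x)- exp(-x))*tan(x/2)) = (exp(2*x)*sin(x) + exp(2*x) + sin(x) - 1)*exp(-x)/(cos(x) + 1)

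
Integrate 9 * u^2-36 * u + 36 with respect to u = 3*u^3 - 18*u^2 + 36*u + C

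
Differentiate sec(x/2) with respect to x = tan(x/2)*sec(x/2)/2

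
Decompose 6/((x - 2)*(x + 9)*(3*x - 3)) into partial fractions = 1/(55*(x + 9)) - 1/(5*(x - 1)) + 2/(11*(x - 2))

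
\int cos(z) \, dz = sin(z) + C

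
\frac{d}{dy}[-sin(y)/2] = -cos(y)/2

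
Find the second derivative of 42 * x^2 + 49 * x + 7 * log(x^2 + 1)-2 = (84*x^4 + 154*x^2 + 98)/(x^4 + 2*x^2 + 1)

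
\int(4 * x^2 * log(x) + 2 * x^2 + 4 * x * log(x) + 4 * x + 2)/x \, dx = 2*(x + 1)^2*log(x) + C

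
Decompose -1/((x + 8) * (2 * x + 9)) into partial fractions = -2/(7*(2*x + 9)) + 1/(7*(x + 8))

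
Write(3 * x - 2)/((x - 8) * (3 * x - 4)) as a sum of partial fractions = -3/(10*(3*x - 4)) + 11/(10*(x - 8))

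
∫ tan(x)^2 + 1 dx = tan(x) + C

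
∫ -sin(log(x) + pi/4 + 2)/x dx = cos(log(x) + pi/4 + 2) + C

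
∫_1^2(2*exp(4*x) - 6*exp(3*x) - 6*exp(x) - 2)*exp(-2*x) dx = -(-3 - exp(-1) + E)^2 + (-3 - exp(-2) + exp(2))^2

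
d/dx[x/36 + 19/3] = 1/36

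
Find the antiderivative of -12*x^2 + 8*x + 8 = -4*x^3 + 4*x^2 + 8*x + C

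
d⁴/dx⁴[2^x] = 2^x*log(2)^4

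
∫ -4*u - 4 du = -2*u^2 - 4*u + C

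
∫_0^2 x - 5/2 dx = -3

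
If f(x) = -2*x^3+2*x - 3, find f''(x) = -12*x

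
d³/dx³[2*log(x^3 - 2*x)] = (12*x^6 + 24*x^4 + 48*x^2 - 32)/(x^9 - 6*x^7 + 12*x^5 - 8*x^3)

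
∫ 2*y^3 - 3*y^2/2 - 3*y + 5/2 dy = y^4/2 - y^3/2 - 3*y^2/2 + 5*y/2 + C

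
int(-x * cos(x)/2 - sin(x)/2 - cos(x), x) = (-x/2 - 1)*sin(x) + C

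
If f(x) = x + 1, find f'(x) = 1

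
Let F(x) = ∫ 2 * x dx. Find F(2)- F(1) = 3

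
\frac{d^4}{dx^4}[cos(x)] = cos(x)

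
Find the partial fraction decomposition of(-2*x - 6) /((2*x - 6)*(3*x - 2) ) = 11/(7*(3*x - 2)) - 6/(7*(x - 3))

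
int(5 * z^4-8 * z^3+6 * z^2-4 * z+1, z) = z^5 - 2*z^4 + 2*z^3 - 2*z^2 + z + C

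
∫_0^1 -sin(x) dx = -1 + cos(1)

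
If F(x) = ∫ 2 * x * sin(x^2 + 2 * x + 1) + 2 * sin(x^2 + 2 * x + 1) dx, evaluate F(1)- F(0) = cos(1) - cos(4)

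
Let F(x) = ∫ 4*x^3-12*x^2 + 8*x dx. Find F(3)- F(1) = 8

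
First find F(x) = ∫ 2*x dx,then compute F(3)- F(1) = 8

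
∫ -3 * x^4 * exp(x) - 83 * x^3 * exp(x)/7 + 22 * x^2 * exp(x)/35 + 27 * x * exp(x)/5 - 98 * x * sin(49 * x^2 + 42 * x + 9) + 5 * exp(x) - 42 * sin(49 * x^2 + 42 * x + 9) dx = x*(-105*x^3 + 5*x^2 + 7*x + 175)*exp(x)/35 + cos((7*x + 3)^2) + C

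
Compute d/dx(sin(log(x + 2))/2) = cos(log(x + 2))/(2*x + 4)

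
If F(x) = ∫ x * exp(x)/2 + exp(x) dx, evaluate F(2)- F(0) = -1/2 + 3*exp(2)/2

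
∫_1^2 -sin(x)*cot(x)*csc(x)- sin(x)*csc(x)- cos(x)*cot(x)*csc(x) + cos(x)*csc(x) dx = -1/tan(1) + 1/tan(2)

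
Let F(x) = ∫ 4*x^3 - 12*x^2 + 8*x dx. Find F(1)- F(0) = 1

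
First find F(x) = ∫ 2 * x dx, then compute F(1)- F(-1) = 0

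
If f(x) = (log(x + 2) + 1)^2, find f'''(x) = (4*log(x + 2) - 2)/(x^3 + 6*x^2 + 12*x + 8)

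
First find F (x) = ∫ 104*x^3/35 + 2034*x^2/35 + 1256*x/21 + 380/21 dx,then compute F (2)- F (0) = 968/3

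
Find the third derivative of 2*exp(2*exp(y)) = 4*exp(y + 2*exp(y)) + 24*exp(2*y + 2*exp(y)) + 16*exp(3*y + 2*exp(y))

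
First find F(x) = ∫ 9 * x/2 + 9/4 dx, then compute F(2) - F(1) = 9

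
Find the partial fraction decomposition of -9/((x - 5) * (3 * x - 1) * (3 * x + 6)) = 27/(98*(3*x - 1)) - 3/(49*(x + 2)) - 3/(98*(x - 5))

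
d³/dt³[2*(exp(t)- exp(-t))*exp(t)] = 16*exp(2*t)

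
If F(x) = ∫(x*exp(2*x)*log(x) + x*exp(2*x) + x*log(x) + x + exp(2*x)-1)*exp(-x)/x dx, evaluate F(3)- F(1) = -E + exp(-1) + (1 + log(3))*(-exp(-3) + exp(3))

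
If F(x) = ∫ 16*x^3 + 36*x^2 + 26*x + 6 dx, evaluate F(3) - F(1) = 748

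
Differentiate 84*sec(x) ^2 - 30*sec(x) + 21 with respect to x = 6*(-5 + 28/cos(x))*sin(x)/cos(x)^2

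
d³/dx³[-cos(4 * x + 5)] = -64*sin(4*x + 5)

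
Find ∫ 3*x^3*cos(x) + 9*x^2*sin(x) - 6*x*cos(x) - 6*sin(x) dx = 3*x*(x^2 - 2)*sin(x) + C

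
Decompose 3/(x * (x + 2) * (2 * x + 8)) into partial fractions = 3/(16*(x + 4)) - 3/(8*(x + 2)) + 3/(16*x)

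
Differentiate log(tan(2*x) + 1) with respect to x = (2*tan(2*x)^2 + 2)/(tan(2*x) + 1)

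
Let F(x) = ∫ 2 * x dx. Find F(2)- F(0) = 4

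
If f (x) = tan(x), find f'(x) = cos(x)^(-2)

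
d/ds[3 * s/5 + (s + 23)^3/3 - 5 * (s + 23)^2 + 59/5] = s^2 + 36*s + 1498/5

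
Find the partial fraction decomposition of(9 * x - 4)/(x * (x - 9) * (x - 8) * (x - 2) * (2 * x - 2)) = -5/(112*(x - 1)) + 1/(12*(x - 2)) - 17/(168*(x - 8)) + 11/(144*(x - 9)) - 1/(72*x)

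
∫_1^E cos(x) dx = -sin(1) + sin(E)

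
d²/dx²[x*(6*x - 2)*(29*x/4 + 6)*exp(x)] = 87*x^3*exp(x)/2 + 565*x^2*exp(x)/2 + 335*x*exp(x) + 19*exp(x)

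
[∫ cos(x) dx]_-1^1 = 2*sin(1)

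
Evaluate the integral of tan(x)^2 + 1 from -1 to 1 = 2*tan(1)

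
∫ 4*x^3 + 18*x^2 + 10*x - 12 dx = x^4 + 6*x^3 + 5*x^2 - 12*x + C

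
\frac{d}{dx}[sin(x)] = cos(x)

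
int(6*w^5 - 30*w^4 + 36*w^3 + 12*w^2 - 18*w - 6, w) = w^6 - 6*w^5 + 9*w^4 + 4*w^3 - 9*w^2 - 6*w + C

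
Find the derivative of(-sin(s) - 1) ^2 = 2*(sin(s) + 1)*cos(s)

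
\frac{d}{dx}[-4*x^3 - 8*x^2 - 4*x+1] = -12*x^2 - 16*x - 4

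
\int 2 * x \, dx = x^2 + C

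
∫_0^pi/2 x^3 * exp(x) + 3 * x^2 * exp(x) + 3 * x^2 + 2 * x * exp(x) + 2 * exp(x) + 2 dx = (1 + exp(pi/2))*(pi + pi^3/8)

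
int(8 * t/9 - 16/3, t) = 4*t^2/9 - 16*t/3 + C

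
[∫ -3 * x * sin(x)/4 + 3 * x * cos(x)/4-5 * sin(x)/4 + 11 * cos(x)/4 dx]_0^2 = -2 + 7*cos(2)/2 + 7*sin(2)/2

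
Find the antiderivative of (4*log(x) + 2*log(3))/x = 2*log(x)*log(3*x) + C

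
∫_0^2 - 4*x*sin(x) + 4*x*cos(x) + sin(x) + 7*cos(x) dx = 11*cos(2) - 3 + 11*sin(2)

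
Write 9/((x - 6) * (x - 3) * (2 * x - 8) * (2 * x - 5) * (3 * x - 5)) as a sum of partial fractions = 729/(3640*(3*x - 5)) - 24/(35*(2*x - 5)) + 3/(8*(x - 3)) - 3/(28*(x - 4)) + 3/(364*(x - 6))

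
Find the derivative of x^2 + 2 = 2*x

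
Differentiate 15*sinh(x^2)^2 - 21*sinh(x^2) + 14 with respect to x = 30*x*sinh(2*x^2) - 42*x*cosh(x^2)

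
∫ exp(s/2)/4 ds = exp(s/2)/2 + C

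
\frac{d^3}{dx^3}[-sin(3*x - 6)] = 27*cos(3*x - 6)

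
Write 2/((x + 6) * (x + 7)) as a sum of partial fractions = -2/(x + 7) + 2/(x + 6)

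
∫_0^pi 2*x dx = pi^2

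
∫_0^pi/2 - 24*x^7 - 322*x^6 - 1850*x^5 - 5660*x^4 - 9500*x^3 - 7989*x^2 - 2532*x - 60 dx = -3*(3*pi^2/4 + 5*pi/2)^2*(pi^2/12 + pi + 4)^2 - 3*(3*pi^2/4 + 5*pi/2)*(pi^2/12 + pi + 4)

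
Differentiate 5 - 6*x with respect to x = -6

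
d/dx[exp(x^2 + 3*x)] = 2*x*exp(x^2 + 3*x) + 3*exp(x^2 + 3*x)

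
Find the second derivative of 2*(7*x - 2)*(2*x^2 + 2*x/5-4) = 168*x - 24/5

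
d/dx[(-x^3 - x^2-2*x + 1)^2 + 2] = 6*x^5 + 10*x^4 + 20*x^3 + 6*x^2 + 4*x - 4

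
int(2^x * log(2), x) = 2^x + C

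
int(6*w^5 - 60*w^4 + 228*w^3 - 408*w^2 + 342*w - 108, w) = w^6 - 12*w^5 + 57*w^4 - 136*w^3 + 171*w^2 - 108*w + C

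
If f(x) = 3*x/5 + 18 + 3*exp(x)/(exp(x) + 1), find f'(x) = (3*exp(2*x) + 21*exp(x) + 3)/(5*exp(2*x) + 10*exp(x) + 5)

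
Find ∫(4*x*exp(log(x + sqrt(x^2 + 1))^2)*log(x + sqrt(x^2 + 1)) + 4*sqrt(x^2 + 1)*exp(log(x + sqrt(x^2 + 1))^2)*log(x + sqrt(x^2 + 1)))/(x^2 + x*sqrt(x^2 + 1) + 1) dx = 2*exp(log(x + sqrt(x^2 + 1))^2) + C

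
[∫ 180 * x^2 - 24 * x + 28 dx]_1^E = 44 + 4*(6 - 5*E)*(-3*exp(2) - 3*E - 5)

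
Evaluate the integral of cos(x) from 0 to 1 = sin(1)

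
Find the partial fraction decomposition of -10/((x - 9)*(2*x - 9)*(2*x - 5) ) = -5/(13*(2*x - 5)) + 5/(9*(2*x - 9)) - 10/(117*(x - 9))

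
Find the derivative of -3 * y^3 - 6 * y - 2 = -9*y^2 - 6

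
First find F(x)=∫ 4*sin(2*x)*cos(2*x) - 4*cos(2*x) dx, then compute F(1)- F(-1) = -4*sin(2)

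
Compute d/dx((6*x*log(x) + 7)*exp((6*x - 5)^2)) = 432*x^2*exp(36*x^2 - 60*x + 25)*log(x) - 360*x*exp(36*x^2 - 60*x + 25)*log(x) + 504*x*exp(36*x^2 - 60*x + 25) + 6*exp(36*x^2 - 60*x + 25)*log(x) - 414*exp(36*x^2 - 60*x + 25)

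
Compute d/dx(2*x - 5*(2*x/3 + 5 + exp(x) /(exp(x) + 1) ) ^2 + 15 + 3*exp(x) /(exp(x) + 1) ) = (-40*x*exp(3*x) - 180*x*exp(2*x) - 180*x*exp(x) - 40*x - 342*exp(3*x) - 1479*exp(2*x) - 1329*exp(x) - 282)/(9*exp(3*x) + 27*exp(2*x) + 27*exp(x) + 9)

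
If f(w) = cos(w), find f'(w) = -sin(w)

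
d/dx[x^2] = 2*x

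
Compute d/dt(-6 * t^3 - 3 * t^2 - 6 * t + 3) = -18*t^2 - 6*t - 6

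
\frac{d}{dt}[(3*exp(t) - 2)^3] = 81*exp(3*t) - 108*exp(2*t) + 36*exp(t)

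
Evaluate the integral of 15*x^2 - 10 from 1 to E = -10*E + 5 + 5*exp(3)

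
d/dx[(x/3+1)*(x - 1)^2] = x^2 + 2*x/3 - 5/3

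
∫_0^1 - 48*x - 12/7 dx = -180/7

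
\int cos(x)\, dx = sin(x) + C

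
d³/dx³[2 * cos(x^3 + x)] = 54*x^6*sin(x^3 + x) + 54*x^4*sin(x^3 + x) - 108*x^3*cos(x^3 + x) + 18*x^2*sin(x^3 + x) - 36*x*cos(x^3 + x) - 10*sin(x^3 + x)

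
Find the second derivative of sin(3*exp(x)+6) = -9*exp(2*x)*sin(3*exp(x) + 6) + 3*exp(x)*cos(3*exp(x) + 6)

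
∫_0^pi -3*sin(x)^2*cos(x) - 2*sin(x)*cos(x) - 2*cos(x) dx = 0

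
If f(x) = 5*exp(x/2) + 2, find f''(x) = 5*exp(x/2)/4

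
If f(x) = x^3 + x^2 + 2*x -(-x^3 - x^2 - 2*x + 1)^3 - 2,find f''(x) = 72*x^7 + 168*x^6 + 378*x^5 + 300*x^4 + 240*x^3 - 36*x^2 - 16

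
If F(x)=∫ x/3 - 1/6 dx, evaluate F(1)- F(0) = 0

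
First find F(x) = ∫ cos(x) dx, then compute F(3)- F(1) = -sin(1) + sin(3)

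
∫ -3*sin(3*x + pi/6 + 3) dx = cos(3*x + pi/6 + 3) + C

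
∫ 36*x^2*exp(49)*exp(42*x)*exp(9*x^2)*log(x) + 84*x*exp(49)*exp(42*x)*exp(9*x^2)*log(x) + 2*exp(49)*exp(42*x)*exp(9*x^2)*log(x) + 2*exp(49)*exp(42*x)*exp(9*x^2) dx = 2*x*exp((3*x + 7)^2)*log(x) + C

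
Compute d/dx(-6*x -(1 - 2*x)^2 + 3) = -8*x - 2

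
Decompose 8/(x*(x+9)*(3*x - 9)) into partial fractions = 2/(81*(x + 9)) + 2/(27*(x - 3)) - 8/(81*x)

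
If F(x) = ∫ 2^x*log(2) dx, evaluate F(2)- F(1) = 2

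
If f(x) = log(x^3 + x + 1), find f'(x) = (3*x^2 + 1)/(x^3 + x + 1)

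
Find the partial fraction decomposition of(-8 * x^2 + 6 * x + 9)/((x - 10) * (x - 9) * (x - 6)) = -81/(4*(x - 6)) + 195/(x - 9) - 731/(4*(x - 10))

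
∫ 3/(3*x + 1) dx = log(3*x + 1) + C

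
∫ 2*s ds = s^2 + C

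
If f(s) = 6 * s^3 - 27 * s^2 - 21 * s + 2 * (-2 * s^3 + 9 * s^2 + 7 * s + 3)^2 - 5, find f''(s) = 240*s^4 - 1440*s^3 + 1272*s^2 + 1404*s + 358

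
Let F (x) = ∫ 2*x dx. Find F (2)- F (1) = 3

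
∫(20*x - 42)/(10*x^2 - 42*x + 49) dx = log((10*x - 21)^2/49 + 1) + C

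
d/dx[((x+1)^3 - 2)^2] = 6*x^5 + 30*x^4 + 60*x^3 + 48*x^2 + 6*x - 6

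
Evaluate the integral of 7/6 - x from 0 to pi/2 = -pi^2/8 + 7*pi/12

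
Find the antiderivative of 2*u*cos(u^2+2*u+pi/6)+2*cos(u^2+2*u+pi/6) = sin(u^2 + 2*u + pi/6) + C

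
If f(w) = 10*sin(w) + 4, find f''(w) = -10*sin(w)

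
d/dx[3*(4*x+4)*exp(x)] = 12*x*exp(x) + 24*exp(x)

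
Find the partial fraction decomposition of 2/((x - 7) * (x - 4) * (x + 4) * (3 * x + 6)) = -1/(264*(x + 4)) + 1/(162*(x + 2)) - 1/(216*(x - 4)) + 2/(891*(x - 7))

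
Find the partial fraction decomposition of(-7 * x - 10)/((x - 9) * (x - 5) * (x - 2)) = -8/(7*(x - 2)) + 15/(4*(x - 5)) - 73/(28*(x - 9))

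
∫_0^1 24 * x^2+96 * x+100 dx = 156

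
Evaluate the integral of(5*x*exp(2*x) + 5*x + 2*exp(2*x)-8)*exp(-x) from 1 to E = -2*E + 2*exp(-1) + (-3 + 5*E)*(-exp(-E) + exp(E))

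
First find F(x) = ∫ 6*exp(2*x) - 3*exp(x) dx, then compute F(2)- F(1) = -3*E*(-1 + E) + 3*(-1 + exp(2))*exp(2)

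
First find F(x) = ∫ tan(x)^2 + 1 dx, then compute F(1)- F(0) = tan(1)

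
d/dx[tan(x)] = cos(x)^(-2)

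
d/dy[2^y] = 2^y*log(2)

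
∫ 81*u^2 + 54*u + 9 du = 27*u^3 + 27*u^2 + 9*u + C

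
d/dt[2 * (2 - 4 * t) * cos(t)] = 8*t*sin(t) - 4*sin(t) - 8*cos(t)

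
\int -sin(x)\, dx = cos(x) + C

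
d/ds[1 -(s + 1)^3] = -3*s^2 - 6*s - 3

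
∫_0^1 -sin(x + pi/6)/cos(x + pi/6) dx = log(2*cos(pi/6 + 1)) - log(sqrt(3))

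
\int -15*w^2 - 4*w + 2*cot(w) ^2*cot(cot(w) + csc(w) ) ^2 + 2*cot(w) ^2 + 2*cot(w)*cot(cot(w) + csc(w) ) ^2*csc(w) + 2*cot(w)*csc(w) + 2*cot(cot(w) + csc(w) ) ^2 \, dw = -5*w^3 - 2*w^2 - 2*w + 2*cot(cot(w) + csc(w)) + C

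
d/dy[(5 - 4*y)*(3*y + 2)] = 7 - 24*y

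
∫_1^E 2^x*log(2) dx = -2 + 2^E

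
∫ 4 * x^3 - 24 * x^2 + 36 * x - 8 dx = x^4 - 8*x^3 + 18*x^2 - 8*x + C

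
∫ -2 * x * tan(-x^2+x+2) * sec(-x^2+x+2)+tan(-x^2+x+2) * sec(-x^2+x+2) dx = sec(-x^2 + x + 2) + C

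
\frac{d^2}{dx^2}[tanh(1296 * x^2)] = -2592*(5184*x^2*sinh(1296*x^2)/cosh(1296*x^2) - 1)/cosh(1296*x^2)^2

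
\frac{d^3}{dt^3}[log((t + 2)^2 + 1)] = (4*t^3 + 24*t^2 + 36*t + 8)/(t^6 + 12*t^5 + 63*t^4 + 184*t^3 + 315*t^2 + 300*t + 125)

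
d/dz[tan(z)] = cos(z)^(-2)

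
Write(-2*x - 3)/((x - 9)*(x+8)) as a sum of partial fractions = -13/(17*(x + 8)) - 21/(17*(x - 9))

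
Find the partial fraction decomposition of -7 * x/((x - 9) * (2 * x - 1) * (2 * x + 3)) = 1/(4*(2*x + 3)) + 7/(68*(2*x - 1)) - 3/(17*(x - 9))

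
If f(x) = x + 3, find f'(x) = 1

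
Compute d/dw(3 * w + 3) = 3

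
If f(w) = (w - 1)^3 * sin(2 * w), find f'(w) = (w - 1)^2*(2*w*cos(2*w) + 3*sin(2*w) - 2*cos(2*w))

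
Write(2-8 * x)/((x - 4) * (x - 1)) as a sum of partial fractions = 2/(x - 1) - 10/(x - 4)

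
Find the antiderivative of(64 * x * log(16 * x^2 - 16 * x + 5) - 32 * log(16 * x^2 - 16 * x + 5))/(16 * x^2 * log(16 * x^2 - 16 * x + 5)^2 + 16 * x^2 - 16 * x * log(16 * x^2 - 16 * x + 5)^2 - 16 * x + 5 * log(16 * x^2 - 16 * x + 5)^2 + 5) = log(log((4*x - 2)^2 + 1)^2 + 1) + C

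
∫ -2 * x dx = -x^2 + C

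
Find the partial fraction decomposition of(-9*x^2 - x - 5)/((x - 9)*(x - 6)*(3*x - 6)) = -43/(84*(x - 2)) + 335/(36*(x - 6)) - 743/(63*(x - 9))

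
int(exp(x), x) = exp(x) + C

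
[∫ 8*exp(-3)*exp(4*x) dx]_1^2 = -2*E + 2*exp(5)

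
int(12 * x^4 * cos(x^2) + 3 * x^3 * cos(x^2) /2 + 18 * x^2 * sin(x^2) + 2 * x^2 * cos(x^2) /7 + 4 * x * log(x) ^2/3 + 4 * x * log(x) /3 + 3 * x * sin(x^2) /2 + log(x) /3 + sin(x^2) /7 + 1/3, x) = x*(56*x*log(x)^2 + (504*x^2 + 63*x + 12)*sin(x^2) + 28*log(x))/84 + C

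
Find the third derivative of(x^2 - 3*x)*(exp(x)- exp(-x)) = (x^2*exp(2*x) + x^2 + 3*x*exp(2*x) - 9*x - 3*exp(2*x) + 15)*exp(-x)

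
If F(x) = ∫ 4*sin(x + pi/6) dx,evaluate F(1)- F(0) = -4*cos(pi/6 + 1) + 2*sqrt(3)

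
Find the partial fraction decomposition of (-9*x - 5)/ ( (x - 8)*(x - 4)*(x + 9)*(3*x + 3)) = -19/(1326*(x + 9)) + 1/(270*(x + 1)) + 41/(780*(x - 4)) - 77/(1836*(x - 8))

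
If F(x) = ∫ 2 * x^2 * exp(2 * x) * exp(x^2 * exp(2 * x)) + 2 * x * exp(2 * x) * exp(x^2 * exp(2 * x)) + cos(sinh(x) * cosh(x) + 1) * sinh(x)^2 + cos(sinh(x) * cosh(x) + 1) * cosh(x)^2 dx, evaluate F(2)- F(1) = -exp(exp(2)) - sin(1 + sinh(1)*cosh(1)) + sin(1 + sinh(2)*cosh(2)) + exp(4*exp(4))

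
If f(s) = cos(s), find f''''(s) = cos(s)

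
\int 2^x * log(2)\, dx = 2^x + C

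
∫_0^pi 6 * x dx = 3*pi^2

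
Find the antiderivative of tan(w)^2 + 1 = tan(w) + C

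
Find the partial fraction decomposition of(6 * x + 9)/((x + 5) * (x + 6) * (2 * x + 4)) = -27/(8*(x + 6)) + 7/(2*(x + 5)) - 1/(8*(x + 2))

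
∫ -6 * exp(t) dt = -6*exp(t) + C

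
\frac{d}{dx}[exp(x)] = exp(x)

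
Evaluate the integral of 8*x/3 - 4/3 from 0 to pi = -4*pi/3 + 4*pi^2/3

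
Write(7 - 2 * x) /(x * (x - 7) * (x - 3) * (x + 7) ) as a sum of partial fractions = -3/(140*(x + 7)) - 1/(120*(x - 3)) - 1/(56*(x - 7)) + 1/(21*x)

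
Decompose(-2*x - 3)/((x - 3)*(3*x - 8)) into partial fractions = 25/(3*x - 8) - 9/(x - 3)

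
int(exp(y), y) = exp(y) + C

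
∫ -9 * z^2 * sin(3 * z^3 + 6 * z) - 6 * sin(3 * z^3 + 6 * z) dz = cos(3*z*(z^2 + 2)) + C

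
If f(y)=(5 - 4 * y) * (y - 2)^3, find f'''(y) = 174 - 96*y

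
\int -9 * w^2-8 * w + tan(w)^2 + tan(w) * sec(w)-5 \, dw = -3*w^3 - 4*w^2 - 6*w + tan(w) + sec(w) + C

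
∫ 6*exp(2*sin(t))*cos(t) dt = 3*exp(2*sin(t)) + C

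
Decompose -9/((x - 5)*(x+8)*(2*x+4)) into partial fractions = -3/(52*(x + 8)) + 3/(28*(x + 2)) - 9/(182*(x - 5))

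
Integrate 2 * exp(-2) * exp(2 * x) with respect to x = exp(2*x - 2) + C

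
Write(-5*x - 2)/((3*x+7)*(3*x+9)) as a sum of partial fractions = 29/(6*(3*x + 7)) - 13/(6*(x + 3))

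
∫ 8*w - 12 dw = 4*w^2 - 12*w + C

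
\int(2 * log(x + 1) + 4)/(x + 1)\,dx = (log(x + 1) + 2)^2 + C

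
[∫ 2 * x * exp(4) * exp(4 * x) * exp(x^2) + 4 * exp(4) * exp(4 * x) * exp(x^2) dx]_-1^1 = -E + exp(9)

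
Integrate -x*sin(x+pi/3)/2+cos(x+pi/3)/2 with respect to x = x*cos(x + pi/3)/2 + C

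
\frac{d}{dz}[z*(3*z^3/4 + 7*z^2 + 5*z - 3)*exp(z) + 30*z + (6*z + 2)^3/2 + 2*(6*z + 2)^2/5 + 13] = 3*z^4*exp(z)/4 + 10*z^3*exp(z) + 26*z^2*exp(z) + 324*z^2 + 7*z*exp(z) + 1224*z/5 - 3*exp(z) + 378/5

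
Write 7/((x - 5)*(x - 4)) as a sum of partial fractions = -7/(x - 4) + 7/(x - 5)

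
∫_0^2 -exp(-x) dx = -1 + exp(-2)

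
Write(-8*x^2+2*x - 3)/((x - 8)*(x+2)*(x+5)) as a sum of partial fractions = -71/(13*(x + 5)) + 13/(10*(x + 2)) - 499/(130*(x - 8))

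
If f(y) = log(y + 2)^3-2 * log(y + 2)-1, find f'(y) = (3*log(y + 2)^2 - 2)/(y + 2)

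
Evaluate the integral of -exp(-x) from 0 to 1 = -1 + exp(-1)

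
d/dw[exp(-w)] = -exp(-w)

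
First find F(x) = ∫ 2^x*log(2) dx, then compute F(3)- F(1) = 6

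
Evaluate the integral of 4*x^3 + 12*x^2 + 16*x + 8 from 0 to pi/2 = -4 + (1 + (1 + pi/2)^2)^2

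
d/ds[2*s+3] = 2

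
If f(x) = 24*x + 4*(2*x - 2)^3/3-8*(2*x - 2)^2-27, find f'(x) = 32*x^2 - 128*x + 120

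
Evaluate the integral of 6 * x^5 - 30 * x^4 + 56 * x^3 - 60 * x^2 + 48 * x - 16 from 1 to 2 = 3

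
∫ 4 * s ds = 2*s^2 + C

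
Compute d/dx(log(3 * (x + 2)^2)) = 2/(x + 2)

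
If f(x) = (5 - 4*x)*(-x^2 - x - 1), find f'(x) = 12*x^2 - 2*x - 1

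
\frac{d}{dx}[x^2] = 2*x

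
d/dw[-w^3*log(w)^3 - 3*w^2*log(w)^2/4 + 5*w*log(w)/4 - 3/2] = -3*w^2*log(w)^3 - 3*w^2*log(w)^2 - 3*w*log(w)^2/2 - 3*w*log(w)/2 + 5*log(w)/4 + 5/4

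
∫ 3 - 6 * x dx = -3*x^2 + 3*x + C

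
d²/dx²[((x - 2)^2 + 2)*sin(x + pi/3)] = -x^2*sin(x + pi/3) + 4*x*sin(x + pi/3) + 4*x*cos(x + pi/3) - 4*sin(x + pi/3) - 8*cos(x + pi/3)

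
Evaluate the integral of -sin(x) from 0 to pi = -2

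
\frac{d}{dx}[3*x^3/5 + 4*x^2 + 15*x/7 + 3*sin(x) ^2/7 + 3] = 9*x^2/5 + 8*x + 3*sin(2*x)/7 + 15/7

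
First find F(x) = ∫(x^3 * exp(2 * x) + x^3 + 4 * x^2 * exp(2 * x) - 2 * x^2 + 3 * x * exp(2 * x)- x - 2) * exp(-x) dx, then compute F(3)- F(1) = -2*E - 38*exp(-3) + 2*exp(-1) + 38*exp(3)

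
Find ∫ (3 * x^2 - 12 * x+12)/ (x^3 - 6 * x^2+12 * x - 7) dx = log((x - 2)^3 + 1) + C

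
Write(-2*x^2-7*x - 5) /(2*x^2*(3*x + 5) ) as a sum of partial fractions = 1/(5*(3*x + 5)) - 2/(5*x) - 1/(2*x^2)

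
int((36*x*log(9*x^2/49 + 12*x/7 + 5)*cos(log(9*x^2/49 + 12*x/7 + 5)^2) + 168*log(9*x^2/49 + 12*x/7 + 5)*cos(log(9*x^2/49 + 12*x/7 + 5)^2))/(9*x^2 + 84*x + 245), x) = sin(log((3*x + 14)^2/49 + 1)^2) + C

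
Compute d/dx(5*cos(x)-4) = -5*sin(x)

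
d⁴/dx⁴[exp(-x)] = exp(-x)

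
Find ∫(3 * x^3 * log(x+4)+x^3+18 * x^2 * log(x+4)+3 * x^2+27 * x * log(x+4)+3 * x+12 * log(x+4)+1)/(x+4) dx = (x + 1)^3*log(x + 4) + C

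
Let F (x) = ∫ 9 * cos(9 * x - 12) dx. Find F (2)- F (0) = sin(12) + sin(6)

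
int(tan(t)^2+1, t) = tan(t) + C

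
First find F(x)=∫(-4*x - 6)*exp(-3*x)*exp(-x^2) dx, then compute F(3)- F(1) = -2*exp(-4) + 2*exp(-18)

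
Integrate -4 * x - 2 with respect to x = -2*x^2 - 2*x + C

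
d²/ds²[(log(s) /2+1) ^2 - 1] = (-log(s) - 1)/(2*s^2)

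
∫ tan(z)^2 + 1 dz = tan(z) + C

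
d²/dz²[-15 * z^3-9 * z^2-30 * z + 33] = -90*z - 18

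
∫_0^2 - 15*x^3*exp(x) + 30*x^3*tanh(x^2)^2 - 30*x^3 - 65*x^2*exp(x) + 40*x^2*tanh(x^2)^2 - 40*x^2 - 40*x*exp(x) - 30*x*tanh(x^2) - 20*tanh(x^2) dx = -200*exp(2) - 100*tanh(4)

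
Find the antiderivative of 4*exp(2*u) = 2*exp(2*u) + C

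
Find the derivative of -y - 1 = -1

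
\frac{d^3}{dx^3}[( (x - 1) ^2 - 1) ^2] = 24*x - 24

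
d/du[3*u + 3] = 3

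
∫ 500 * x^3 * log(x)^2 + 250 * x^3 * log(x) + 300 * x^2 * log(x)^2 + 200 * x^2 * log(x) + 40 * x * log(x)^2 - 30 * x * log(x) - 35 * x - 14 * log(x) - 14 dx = x*(5*x + 2)*(5*x*(5*x + 2)*log(x) - 7)*log(x) + C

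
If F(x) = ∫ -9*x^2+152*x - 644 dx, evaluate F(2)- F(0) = -1008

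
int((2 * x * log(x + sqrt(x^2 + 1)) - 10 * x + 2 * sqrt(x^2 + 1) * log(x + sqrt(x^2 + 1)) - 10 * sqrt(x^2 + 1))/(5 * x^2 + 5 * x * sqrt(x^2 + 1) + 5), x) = (log(x + sqrt(x^2 + 1)) - 10)*log(x + sqrt(x^2 + 1))/5 + C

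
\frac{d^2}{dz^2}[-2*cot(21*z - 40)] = -1764*cos(21*z - 40)/sin(21*z - 40)^3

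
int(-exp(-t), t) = exp(-t) + C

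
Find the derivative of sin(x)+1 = cos(x)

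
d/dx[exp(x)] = exp(x)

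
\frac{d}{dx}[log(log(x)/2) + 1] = 1/(x*log(x))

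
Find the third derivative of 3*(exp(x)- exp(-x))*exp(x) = 24*exp(2*x)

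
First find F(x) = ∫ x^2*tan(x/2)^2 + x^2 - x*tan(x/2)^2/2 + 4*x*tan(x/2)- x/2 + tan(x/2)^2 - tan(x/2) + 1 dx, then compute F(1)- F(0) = 3*tan(1/2)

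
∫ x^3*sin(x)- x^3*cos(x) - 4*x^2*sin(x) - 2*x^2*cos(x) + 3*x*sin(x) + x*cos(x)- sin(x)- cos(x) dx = -sqrt(2)*x*(x^2 - x + 1)*sin(x + pi/4) + C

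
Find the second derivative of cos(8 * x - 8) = -64*cos(8*x - 8)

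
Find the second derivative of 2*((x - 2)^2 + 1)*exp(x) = 2*x^2*exp(x) - 2*exp(x)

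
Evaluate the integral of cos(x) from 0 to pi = 0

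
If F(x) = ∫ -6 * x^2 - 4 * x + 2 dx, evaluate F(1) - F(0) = -2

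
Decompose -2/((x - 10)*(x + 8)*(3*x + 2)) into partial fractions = 9/(352*(3*x + 2)) - 1/(198*(x + 8)) - 1/(288*(x - 10))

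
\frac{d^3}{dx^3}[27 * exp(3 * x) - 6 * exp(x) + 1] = 729*exp(3*x) - 6*exp(x)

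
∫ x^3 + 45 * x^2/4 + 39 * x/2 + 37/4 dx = x^4/4 + 15*x^3/4 + 39*x^2/4 + 37*x/4 + C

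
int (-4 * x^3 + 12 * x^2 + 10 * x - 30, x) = -x^4 + 4*x^3 + 5*x^2 - 30*x + C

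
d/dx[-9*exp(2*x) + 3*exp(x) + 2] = -18*exp(2*x) + 3*exp(x)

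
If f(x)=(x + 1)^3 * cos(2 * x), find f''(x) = -4*x^3*cos(2*x) - 12*x^2*sin(2*x) - 12*x^2*cos(2*x) - 24*x*sin(2*x) - 6*x*cos(2*x) - 12*sin(2*x) + 2*cos(2*x)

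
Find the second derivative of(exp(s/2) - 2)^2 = -exp(s/2) + exp(s)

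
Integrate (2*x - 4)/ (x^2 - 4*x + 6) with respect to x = log((x - 2)^2 + 2) + C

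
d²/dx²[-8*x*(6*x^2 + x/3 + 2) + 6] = -288*x - 16/3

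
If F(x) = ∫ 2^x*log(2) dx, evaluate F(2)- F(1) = 2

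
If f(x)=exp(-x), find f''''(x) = exp(-x)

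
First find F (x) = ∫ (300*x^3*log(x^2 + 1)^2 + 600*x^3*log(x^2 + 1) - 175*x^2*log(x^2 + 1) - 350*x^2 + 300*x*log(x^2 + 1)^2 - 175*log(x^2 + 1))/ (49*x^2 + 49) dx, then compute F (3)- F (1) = -75*log(10)/7 - 150*log(2)^2/49 + 25*log(2)/7 + 1350*log(10)^2/49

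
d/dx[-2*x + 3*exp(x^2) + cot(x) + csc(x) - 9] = 6*x*exp(x^2) - cot(x)^2 - cot(x)*csc(x) - 3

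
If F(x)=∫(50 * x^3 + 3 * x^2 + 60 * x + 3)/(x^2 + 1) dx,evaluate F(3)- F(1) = -5*log(2) + 5*log(10) + 206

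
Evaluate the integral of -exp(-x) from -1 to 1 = -E + exp(-1)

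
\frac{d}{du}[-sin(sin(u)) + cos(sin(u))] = -sqrt(2)*sin(sin(u) + pi/4)*cos(u)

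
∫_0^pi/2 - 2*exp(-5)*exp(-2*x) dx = -exp(-5) + exp(-5 - pi)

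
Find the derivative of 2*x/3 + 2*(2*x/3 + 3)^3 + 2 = 16*x^2/9 + 16*x + 110/3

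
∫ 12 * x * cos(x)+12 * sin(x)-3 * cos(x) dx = (12*x - 3)*sin(x) + C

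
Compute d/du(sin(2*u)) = 2*cos(2*u)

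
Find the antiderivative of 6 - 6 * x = -3*x^2 + 6*x + C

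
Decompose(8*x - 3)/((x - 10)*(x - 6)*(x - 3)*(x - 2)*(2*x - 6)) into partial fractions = 13/(64*(x - 2)) - 1/(14*(x - 3)) + 1/(2*(x - 3)^2) - 5/(32*(x - 6)) + 11/(448*(x - 10))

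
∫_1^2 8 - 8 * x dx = -4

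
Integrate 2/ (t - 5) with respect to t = 2*log(5 - t) + C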